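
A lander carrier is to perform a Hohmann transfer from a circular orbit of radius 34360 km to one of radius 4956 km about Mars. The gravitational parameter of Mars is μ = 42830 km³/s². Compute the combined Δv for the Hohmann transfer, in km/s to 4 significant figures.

Δv = 1.503 km/s

Transfer-ellipse semi-major axis a_t = (r₁ + r₂)/2 = (34360 + 4956)/2 = 19658 km.
Circular speed at r₁: v₁ = √(μ/r₁) = √(42830/34360) = 1.1165 km/s.
Transfer-orbit speed at r₁ (vis-viva): v_a = √[μ(2/r₁ − 1/a_t)] = 0.56059 km/s.
First burn Δv₁ = |v_a − v₁| = 0.5559 km/s.
Circular speed at r₂: v₂ = √(μ/r₂) = 2.93974 km/s.
Transfer-orbit speed at r₂: v_p = √[μ(2/r₂ − 1/a_t)] = 3.88656 km/s.
Second burn Δv₂ = |v₂ − v_p| = 0.9468 km/s.
Δv = Δv₁ + Δv₂ = 0.5559 + 0.9468 = 1.503 km/s.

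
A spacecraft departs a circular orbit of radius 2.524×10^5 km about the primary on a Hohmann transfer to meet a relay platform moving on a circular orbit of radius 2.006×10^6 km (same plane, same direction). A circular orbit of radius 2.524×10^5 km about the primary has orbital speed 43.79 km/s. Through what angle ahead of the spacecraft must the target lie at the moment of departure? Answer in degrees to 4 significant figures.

φ = 104.0°

From the circular-orbit relation v² = μ/r at r = 2.524×10^5 km: μ = v²r = (43.79)² × 2.524×10^5 = 4.83993×10^8 km³/s².
Semi-major axis of the transfer orbit: a_t = (2.524×10^5 + 2.006×10^6)/2 = 1.1292×10^6 km.
The half-period of the transfer ellipse is t = π√(a_t³/μ) = 1.7135×10^5 s.
Target angular speed ω₂ = √(μ/r₂³) = 7.7432×10^-6 rad/s.
Angle swept by the target during transfer: ω₂·t = 1.3268 rad = 76.02°.
The spacecraft traverses 180° on the transfer ellipse, so the target must lead by 180° − 76.02° = 104.0°.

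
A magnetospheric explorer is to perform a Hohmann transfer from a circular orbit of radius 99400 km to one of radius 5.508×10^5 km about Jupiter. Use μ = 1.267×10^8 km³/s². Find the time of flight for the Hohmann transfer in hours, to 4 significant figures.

The Hohmann ellipse has a_t = (r₁ + r₂)/2 = 3.251×10^5 km.
By Kepler's third law the transfer-orbit period is T = 2π√(a_t³/μ), so t = T/2 = 51740 s.
Converting: 51740 s ÷ 3600 s/hour = 14.37 hours.

t = 14.37 hours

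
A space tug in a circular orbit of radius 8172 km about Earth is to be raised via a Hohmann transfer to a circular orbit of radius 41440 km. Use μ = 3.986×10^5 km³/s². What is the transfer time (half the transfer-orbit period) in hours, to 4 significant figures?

t = 5.400 hours

Transfer-ellipse semi-major axis a_t = (r₁ + r₂)/2 = (8172 + 41440)/2 = 24806 km.
Transfer time t = π√(a_t³/μ) = π√((24806)³ / 3.986×10^5) = 19440 s.
Converting: 19440 s ÷ 3600 s/hour = 5.400 hours.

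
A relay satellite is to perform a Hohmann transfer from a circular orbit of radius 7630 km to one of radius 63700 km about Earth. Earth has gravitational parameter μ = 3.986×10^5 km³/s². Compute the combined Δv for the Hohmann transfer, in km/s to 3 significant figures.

Δv = 3.78 km/s

The Hohmann ellipse has a_t = (r₁ + r₂)/2 = 35665 km.
At r₁ the circular-orbit speed is v₁ = √(μ/r₁) = 7.228 km/s.
Transfer-orbit speed at r₁ (vis-viva equation): v_p = √[μ(2/r₁ − 1/a_t)] = 9.660 km/s.
First burn Δv₁ = |v_p − v₁| = 2.432 km/s.
At r₂, v₂ = √(μ/r₂) = 2.501 km/s.
Transfer-orbit speed at r₂: v_a = √[μ(2/r₂ − 1/a_t)] = 1.157 km/s.
Second burn Δv₂ = |v₂ − v_a| = 1.344 km/s.
Total Δv = Δv₁ + Δv₂ = 3.776 km/s.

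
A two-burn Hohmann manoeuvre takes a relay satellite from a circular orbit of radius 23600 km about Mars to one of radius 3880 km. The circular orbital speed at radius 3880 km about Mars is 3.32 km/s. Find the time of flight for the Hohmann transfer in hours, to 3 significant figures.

From the circular-orbit relation v² = μ/r at r = 3880 km: μ = v²r = (3.32)² × 3880 = 42766.9 km³/s².
Semi-major axis of the transfer orbit: a_t = (23600 + 3880)/2 = 13740 km.
Transfer time t = π√(a_t³/μ) = π√((13740)³ / 42766.9) = 24470 s.
Converting: 24470 s ÷ 3600 s/hour = 6.80 hours.

t = 6.80 hours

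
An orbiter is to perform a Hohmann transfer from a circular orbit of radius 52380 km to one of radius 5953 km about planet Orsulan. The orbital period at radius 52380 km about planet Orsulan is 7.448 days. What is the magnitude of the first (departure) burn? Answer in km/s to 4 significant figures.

Δv₁ = 0.2804 km/s

From Kepler's third law T² = 4π²r³/μ at r = 52380 km, T = 7.448 days = 7.448 × 86400 s = 6.435072×10^5 s: μ = 4π²r³/T² = 13700.9 km³/s².
Transfer-ellipse semi-major axis a_t = (r₁ + r₂)/2 = (52380 + 5953)/2 = 29166.5 km.
On the circular orbit at r = 52380 km, v_c = √(μ/r) = 0.51144 km/s.
Vis-viva on the transfer ellipse at r = 52380 km gives v_t = √[μ(2/r − 1/a_t)] = 0.23106 km/s.
Δv₁ = |v_t − v_c| = |0.23106 − 0.51144| = 0.2804 km/s.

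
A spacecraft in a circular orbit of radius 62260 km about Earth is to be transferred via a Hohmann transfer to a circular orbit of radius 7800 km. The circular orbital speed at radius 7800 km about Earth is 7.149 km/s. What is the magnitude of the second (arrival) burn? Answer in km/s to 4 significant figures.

From the circular-orbit relation v² = μ/r at r = 7800 km: μ = v²r = (7.149)² × 7800 = 3.98644×10^5 km³/s².
Transfer-ellipse semi-major axis a_t = (r₁ + r₂)/2 = (62260 + 7800)/2 = 35030 km.
Circular speed at r = 7800 km: v_c = √(μ/r) = 7.149 km/s.
Transfer-orbit speed at the same r (vis-viva, a = a_t): v_t = √[μ(2/r − 1/a_t)] = 9.531 km/s.
Δv₂ = |v_t − v_c| = |9.531 − 7.149| = 2.382 km/s.

Δv₂ = 2.382 km/s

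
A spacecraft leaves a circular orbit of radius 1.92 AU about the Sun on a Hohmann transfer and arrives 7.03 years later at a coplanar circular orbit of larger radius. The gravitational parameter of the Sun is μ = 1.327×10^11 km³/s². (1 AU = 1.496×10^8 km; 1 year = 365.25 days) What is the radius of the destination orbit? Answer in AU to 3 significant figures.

In km: r₁ = 1.92 × 1.496×10^8 = 2.87232×10^8 km.
Transfer time t = 7.03 years × 365.25 × 86400 s = 2.21849928×10^8 s, and t = π√(a_t³/μ).
So a_t = (μ t²/π²)^(1/3) = (1.327×10^11 × (2.21849928×10^8)² / π²)^(1/3) = 8.7142×10^8 km.
Since a_t = (r₁ + r₂)/2, r₂ = 2a_t − r₁ = 2×8.7142×10^8 − 2.87232×10^8 = 1.455608×10^9 km.
In AU: r₂ = 1.455608×10^9 / 1.496×10^8 = 9.73 AU.

r₂ = 9.73 AU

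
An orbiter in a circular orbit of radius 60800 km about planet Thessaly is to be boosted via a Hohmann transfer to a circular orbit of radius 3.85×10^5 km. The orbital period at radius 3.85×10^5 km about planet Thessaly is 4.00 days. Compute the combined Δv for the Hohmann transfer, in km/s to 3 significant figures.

From Kepler's third law T² = 4π²r³/μ at r = 3.85×10^5 km, T = 4.00 days = 4.00 × 86400 s = 3.456×10^5 s: μ = 4π²r³/T² = 1.88623×10^7 km³/s².
The Hohmann ellipse has a_t = (r₁ + r₂)/2 = 2.229×10^5 km.
Circular speed at r₁: v₁ = √(μ/r₁) = √(1.88623×10^7/60800) = 17.613 km/s.
Transfer-orbit speed at r₁ (vis-viva): v_p = √[μ(2/r₁ − 1/a_t)] = 23.148 km/s.
First burn Δv₁ = |v_p − v₁| = 5.535 km/s.
Circular speed at r₂: v₂ = √(μ/r₂) = 6.9995 km/s.
Transfer-orbit speed at r₂: v_a = √[μ(2/r₂ − 1/a_t)] = 3.6556 km/s.
Second burn Δv₂ = |v₂ − v_a| = 3.344 km/s.
Total Δv = Δv₁ + Δv₂ = 8.879 km/s.

Δv = 8.88 km/s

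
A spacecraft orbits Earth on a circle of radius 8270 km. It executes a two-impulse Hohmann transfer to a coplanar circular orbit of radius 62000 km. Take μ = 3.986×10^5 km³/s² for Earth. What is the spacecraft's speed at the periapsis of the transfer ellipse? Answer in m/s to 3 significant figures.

Transfer-ellipse semi-major axis a_t = (r₁ + r₂)/2 = (8270 + 62000)/2 = 35135 km.
At periapsis, r = 8270 km.
Applying v² = μ(2/r − 1/a_t): v = 9.222 km/s.

v = 9220 m/s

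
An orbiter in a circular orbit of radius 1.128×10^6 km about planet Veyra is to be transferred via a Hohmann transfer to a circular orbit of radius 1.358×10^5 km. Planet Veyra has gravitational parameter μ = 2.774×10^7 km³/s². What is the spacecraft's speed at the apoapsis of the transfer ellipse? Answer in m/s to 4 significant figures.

Semi-major axis of the transfer orbit: a_t = (1.128×10^6 + 1.358×10^5)/2 = 6.319×10^5 km.
The apoapsis of the transfer ellipse is at r = 1.128×10^6 km.
From the vis-viva equation, v = √[μ(2/r − 1/a_t)] = 2.299 km/s.

v = 2299 m/s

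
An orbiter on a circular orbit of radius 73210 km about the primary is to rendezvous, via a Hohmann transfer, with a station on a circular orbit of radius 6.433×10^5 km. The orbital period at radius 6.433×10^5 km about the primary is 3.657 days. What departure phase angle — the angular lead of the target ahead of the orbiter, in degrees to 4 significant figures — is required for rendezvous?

From Kepler's third law T² = 4π²r³/μ at r = 6.433×10^5 km, T = 3.657 days = 3.657 × 86400 s = 3.159648×10^5 s: μ = 4π²r³/T² = 1.05274×10^8 km³/s².
The Hohmann ellipse has a_t = (r₁ + r₂)/2 = 3.58255×10^5 km.
Transfer time t = π√(a_t³/μ) = 65656 s.
Target angular speed ω₂ = √(μ/r₂³) = 1.9886×10^-5 rad/s.
Angle swept by the target during transfer: ω₂·t = 1.3056 rad = 74.81°.
The orbiter traverses 180° on the transfer ellipse, so the target must lead by 180° − 74.81° = 105.2°.

φ = 105.2°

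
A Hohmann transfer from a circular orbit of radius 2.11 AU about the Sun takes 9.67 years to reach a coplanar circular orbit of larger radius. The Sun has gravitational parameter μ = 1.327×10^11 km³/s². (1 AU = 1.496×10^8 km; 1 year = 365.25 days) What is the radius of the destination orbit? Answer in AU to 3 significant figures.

r₂ = 12.3 AU

In km: r₁ = 2.11 × 1.496×10^8 = 3.15656×10^8 km.
Transfer time t = 9.67 years × 365.25 × 86400 s = 3.05161992×10^8 s, and t = π√(a_t³/μ).
So a_t = (μ t²/π²)^(1/3) = (1.327×10^11 × (3.05161992×10^8)² / π²)^(1/3) = 1.0778×10^9 km.
Since a_t = (r₁ + r₂)/2, r₂ = 2a_t − r₁ = 2×1.0778×10^9 − 3.15656×10^8 = 1.839944×10^9 km.
In AU: r₂ = 1.839944×10^9 / 1.496×10^8 = 12.3 AU.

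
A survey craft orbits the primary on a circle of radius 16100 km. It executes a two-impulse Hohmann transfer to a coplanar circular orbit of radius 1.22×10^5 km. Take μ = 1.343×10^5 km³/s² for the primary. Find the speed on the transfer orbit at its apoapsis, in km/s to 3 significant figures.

v = 0.507 km/s

Semi-major axis of the transfer orbit: a_t = (16100 + 1.220×10^5)/2 = 69050 km.
The apoapsis of the transfer ellipse is at r = 1.220×10^5 km.
Applying v² = μ(2/r − 1/a_t): v = 0.5066 km/s.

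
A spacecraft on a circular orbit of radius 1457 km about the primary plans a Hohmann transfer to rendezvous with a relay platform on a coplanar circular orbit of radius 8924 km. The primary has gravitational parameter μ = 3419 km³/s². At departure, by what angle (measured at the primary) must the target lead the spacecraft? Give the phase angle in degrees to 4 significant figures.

Semi-major axis of the transfer orbit: a_t = (1457 + 8924)/2 = 5190.5 km.
Transfer time t = π√(a_t³/μ) = 20091.58 s.
Target angular speed ω₂ = √(μ/r₂³) = 6.936018×10^-5 rad/s.
Angle swept by the target during transfer: ω₂·t = 1.393556 rad = 79.84°.
The spacecraft traverses 180° on the transfer ellipse, so the target must lead by 180° − 79.84° = 100.2°.

φ = 100.2°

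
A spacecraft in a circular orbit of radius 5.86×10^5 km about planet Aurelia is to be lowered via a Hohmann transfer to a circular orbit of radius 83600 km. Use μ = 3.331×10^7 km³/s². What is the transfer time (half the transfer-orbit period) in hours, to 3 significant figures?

Transfer-ellipse semi-major axis a_t = (r₁ + r₂)/2 = (5.860×10^5 + 83600)/2 = 3.348×10^5 km.
Half the transfer-orbit period gives t = π√(a_t³/μ) = 1.054×10^5 s.
Converting: 1.054×10^5 s ÷ 3600 s/hour = 29.3 hours.

t = 29.3 hours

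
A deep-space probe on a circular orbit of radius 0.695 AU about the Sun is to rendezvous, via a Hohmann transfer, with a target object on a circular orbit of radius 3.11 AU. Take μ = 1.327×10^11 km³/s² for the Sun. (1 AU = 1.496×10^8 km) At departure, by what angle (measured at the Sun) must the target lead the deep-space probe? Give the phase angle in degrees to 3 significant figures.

In km: r₁ = 0.695 × 1.496×10^8 = 1.03972×10^8 km; r₂ = 3.11 × 1.496×10^8 = 4.65256×10^8 km.
Transfer-ellipse semi-major axis a_t = (r₁ + r₂)/2 = (1.03972×10^8 + 4.65256×10^8)/2 = 2.84614×10^8 km.
Transfer time t = π√(a_t³/μ) = 4.141×10^7 s.
Target angular speed ω₂ = √(μ/r₂³) = 3.630×10^-8 rad/s.
Angle swept by the target during transfer: ω₂·t = 1.503 rad = 86.12°.
The deep-space probe traverses 180° on the transfer ellipse, so the target must lead by 180° − 86.12° = 93.9°.

φ = 93.9°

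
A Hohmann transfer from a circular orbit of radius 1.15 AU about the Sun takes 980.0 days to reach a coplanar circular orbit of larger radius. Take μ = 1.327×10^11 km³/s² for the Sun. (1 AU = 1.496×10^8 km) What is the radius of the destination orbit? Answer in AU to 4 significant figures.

r₂ = 4.980 AU

In km: r₁ = 1.15 × 1.496×10^8 = 1.7204×10^8 km.
Transfer time t = 980.0 days = 8.4672×10^7 s, and t = π√(a_t³/μ).
So a_t = (μ t²/π²)^(1/3) = (1.327×10^11 × (8.4672×10^7)² / π²)^(1/3) = 4.5851×10^8 km.
Since a_t = (r₁ + r₂)/2, r₂ = 2a_t − r₁ = 2×4.5851×10^8 − 1.7204×10^8 = 7.4498×10^8 km.
In AU: r₂ = 7.4498×10^8 / 1.496×10^8 = 4.980 AU.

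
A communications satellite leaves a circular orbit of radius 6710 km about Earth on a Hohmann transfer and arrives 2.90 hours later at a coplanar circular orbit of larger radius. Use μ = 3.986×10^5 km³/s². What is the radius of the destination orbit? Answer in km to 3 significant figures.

Transfer time t = 2.90 hours = 10440 s, and t = π√(a_t³/μ).
So a_t = (μ t²/π²)^(1/3) = (3.986×10^5 × (10440)² / π²)^(1/3) = 16389 km.
Since a_t = (r₁ + r₂)/2, r₂ = 2a_t − r₁ = 2×16389 − 6710 = 26068 km.

r₂ = 26100 km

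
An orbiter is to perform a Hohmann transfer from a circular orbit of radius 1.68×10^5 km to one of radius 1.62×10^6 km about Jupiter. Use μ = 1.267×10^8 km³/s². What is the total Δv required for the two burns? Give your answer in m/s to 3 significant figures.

Semi-major axis of the transfer orbit: a_t = (1.680×10^5 + 1.620×10^6)/2 = 8.940×10^5 km.
Circular speed at r₁: v₁ = √(μ/r₁) = √(1.267×10^8/1.680×10^5) = 27.462 km/s.
On the transfer ellipse at r₁, vis-viva gives v_p = √[μ(2/r₁ − 1/a_t)] = 36.968 km/s.
First burn Δv₁ = |v_p − v₁| = 9.506 km/s.
At r₂, v₂ = √(μ/r₂) = 8.844 km/s.
Transfer-orbit speed at r₂: v_a = √[μ(2/r₂ − 1/a_t)] = 3.834 km/s.
Second burn Δv₂ = |v₂ − v_a| = 5.010 km/s.
Δv = Δv₁ + Δv₂ = 9.506 + 5.010 = 14.52 km/s.

Δv = 14500 m/s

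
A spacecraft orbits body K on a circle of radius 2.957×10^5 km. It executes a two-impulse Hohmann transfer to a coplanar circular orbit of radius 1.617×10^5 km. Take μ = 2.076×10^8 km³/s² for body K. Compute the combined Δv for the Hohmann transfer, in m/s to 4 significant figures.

Δv = 9129 m/s

Transfer-ellipse semi-major axis a_t = (r₁ + r₂)/2 = (2.957×10^5 + 1.617×10^5)/2 = 2.287×10^5 km.
At r₁ the circular-orbit speed is v₁ = √(μ/r₁) = 26.4965 km/s.
On the transfer ellipse at r₁, vis-viva gives v_a = √[μ(2/r₁ − 1/a_t)] = 22.2797 km/s.
First burn Δv₁ = |v_a − v₁| = 4.217 km/s.
At r₂, v₂ = √(μ/r₂) = 35.831 km/s.
Transfer-orbit speed at r₂: v_p = √[μ(2/r₂ − 1/a_t)] = 40.743 km/s.
Second burn Δv₂ = |v₂ − v_p| = 4.912 km/s.
Δv = Δv₁ + Δv₂ = 4.217 + 4.912 = 9.129 km/s.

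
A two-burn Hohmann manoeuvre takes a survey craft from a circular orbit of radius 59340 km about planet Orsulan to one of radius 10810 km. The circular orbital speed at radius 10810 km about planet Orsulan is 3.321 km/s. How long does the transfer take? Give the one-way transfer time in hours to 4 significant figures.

From the circular-orbit relation v² = μ/r at r = 10810 km: μ = v²r = (3.321)² × 10810 = 1.19224×10^5 km³/s².
Transfer-ellipse semi-major axis a_t = (r₁ + r₂)/2 = (59340 + 10810)/2 = 35075 km.
Transfer time t = π√(a_t³/μ) = π√((35075)³ / 1.19224×10^5) = 59770 s.
Converting: 59770 s ÷ 3600 s/hour = 16.60 hours.

t = 16.60 hours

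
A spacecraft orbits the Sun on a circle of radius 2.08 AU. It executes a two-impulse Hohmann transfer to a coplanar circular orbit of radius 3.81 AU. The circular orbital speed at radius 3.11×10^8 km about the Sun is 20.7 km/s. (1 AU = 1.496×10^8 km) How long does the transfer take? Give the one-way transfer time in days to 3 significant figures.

t = 921 days

From the circular-orbit relation v² = μ/r at r = 3.11×10^8 km: μ = v²r = (20.7)² × 3.11×10^8 = 1.33260×10^11 km³/s².
In km: r₁ = 2.08 × 1.496×10^8 = 3.11168×10^8 km; r₂ = 3.81 × 1.496×10^8 = 5.69976×10^8 km.
Semi-major axis of the transfer orbit: a_t = (3.11168×10^8 + 5.69976×10^8)/2 = 4.40572×10^8 km.
Half the transfer-orbit period gives t = π√(a_t³/μ) = 7.958×10^7 s.
Converting: 7.958×10^7 s ÷ 86400 s/day = 921 days.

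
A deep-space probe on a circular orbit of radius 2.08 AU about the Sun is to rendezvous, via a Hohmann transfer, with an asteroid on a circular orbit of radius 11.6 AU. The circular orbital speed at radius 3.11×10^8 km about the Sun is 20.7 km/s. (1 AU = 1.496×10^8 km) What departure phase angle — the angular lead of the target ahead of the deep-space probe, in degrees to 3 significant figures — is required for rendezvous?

From the circular-orbit relation v² = μ/r at r = 3.11×10^8 km: μ = v²r = (20.7)² × 3.11×10^8 = 1.33260×10^11 km³/s².
In km: r₁ = 2.08 × 1.496×10^8 = 3.11168×10^8 km; r₂ = 11.6 × 1.496×10^8 = 1.73536×10^9 km.
The Hohmann ellipse has a_t = (r₁ + r₂)/2 = 1.023264×10^9 km.
The half-period of the transfer ellipse is t = π√(a_t³/μ) = 2.8170×10^8 s.
The target's mean motion on its circular orbit is ω₂ = √(μ/r₂³) = 5.0497×10^-9 rad/s.
Angle swept by the target during transfer: ω₂·t = 1.4225 rad = 81.50°.
The deep-space probe traverses 180° on the transfer ellipse, so the target must lead by 180° − 81.50° = 98.5°.

φ = 98.5°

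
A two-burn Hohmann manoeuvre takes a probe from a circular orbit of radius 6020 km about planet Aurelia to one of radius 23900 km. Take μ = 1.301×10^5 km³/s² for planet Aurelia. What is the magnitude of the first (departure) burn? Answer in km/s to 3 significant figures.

Semi-major axis of the transfer orbit: a_t = (6020 + 23900)/2 = 14960 km.
Circular speed at r = 6020 km: v_c = √(μ/r) = 4.649 km/s.
Vis-viva on the transfer ellipse at r = 6020 km gives v_t = √[μ(2/r − 1/a_t)] = 5.876 km/s.
Δv₁ = |v_t − v_c| = |5.876 − 4.649| = 1.227 km/s.

Δv₁ = 1.23 km/s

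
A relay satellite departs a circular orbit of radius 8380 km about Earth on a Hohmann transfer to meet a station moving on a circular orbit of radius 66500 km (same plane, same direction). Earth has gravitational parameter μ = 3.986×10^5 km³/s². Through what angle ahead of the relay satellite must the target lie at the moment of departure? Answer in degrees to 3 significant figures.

φ = 104°

Semi-major axis of the transfer orbit: a_t = (8380 + 66500)/2 = 37440 km.
The half-period of the transfer ellipse is t = π√(a_t³/μ) = 36048.3 s.
Target angular speed ω₂ = √(μ/r₂³) = 3.68160×10^-5 rad/s.
Angle swept by the target during transfer: ω₂·t = 1.3272 rad = 76.04°.
Arrival is 180° from departure on the ellipse, so φ = 180° − 76.04° = 104°.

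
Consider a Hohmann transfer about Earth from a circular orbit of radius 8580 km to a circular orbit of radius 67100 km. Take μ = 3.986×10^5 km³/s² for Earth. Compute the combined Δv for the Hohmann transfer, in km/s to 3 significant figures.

Δv = 3.54 km/s

The Hohmann ellipse has a_t = (r₁ + r₂)/2 = 37840 km.
At r₁ the circular-orbit speed is v₁ = √(μ/r₁) = 6.816 km/s.
On the transfer ellipse at r₁, vis-viva equation gives v_p = √[μ(2/r₁ − 1/a_t)] = 9.076 km/s.
First burn Δv₁ = |v_p − v₁| = 2.260 km/s.
At r₂, v₂ = √(μ/r₂) = 2.4373 km/s.
Transfer-orbit speed at r₂: v_a = √[μ(2/r₂ − 1/a_t)] = 1.1606 km/s.
Second burn Δv₂ = |v₂ − v_a| = 1.277 km/s.
Δv = Δv₁ + Δv₂ = 2.260 + 1.277 = 3.537 km/s.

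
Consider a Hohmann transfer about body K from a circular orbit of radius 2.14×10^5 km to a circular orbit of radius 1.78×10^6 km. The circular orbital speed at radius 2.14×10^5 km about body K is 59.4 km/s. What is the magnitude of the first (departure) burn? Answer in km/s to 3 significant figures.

From the circular-orbit relation v² = μ/r at r = 2.14×10^5 km: μ = v²r = (59.4)² × 2.14×10^5 = 7.55069×10^8 km³/s².
Transfer-ellipse semi-major axis a_t = (r₁ + r₂)/2 = (2.140×10^5 + 1.780×10^6)/2 = 9.970×10^5 km.
Circular speed at r = 2.140×10^5 km: v_c = √(μ/r) = 59.40 km/s.
Transfer-orbit speed at the same r (vis-viva, a = a_t): v_t = √[μ(2/r − 1/a_t)] = 79.37 km/s.
Δv₁ = |v_t − v_c| = |79.37 − 59.40| = 19.97 km/s.

Δv₁ = 20.0 km/s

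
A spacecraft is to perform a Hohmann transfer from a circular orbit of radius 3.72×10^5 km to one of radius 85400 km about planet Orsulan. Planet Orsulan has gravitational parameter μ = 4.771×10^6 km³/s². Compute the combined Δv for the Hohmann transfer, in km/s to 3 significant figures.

The Hohmann ellipse has a_t = (r₁ + r₂)/2 = 2.287×10^5 km.
At r₁ the circular-orbit speed is v₁ = √(μ/r₁) = 3.581 km/s.
On the transfer ellipse at r₁, vis-viva gives v_a = √[μ(2/r₁ − 1/a_t)] = 2.188 km/s.
First burn Δv₁ = |v_a − v₁| = 1.393 km/s.
At r₂, v₂ = √(μ/r₂) = 7.4744 km/s.
Transfer-orbit speed at r₂: v_p = √[μ(2/r₂ − 1/a_t)] = 9.5327 km/s.
Second burn Δv₂ = |v₂ − v_p| = 2.058 km/s.
Total Δv = Δv₁ + Δv₂ = 3.451 km/s.

Δv = 3.45 km/s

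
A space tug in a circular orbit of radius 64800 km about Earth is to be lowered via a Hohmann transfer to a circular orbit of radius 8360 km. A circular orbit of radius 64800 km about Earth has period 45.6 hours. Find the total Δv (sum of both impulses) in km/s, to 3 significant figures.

Δv = 3.58 km/s

From Kepler's third law T² = 4π²r³/μ at r = 64800 km, T = 45.6 hours = 45.6 × 3600 s = 1.6416×10^5 s: μ = 4π²r³/T² = 3.98612×10^5 km³/s².
Transfer-ellipse semi-major axis a_t = (r₁ + r₂)/2 = (64800 + 8360)/2 = 36580 km.
At r₁ the circular-orbit speed is v₁ = √(μ/r₁) = 2.48020 km/s.
On the transfer ellipse at r₁, v² = μ(2/r − 1/a) gives v_a = √[μ(2/r₁ − 1/a_t)] = 1.18568 km/s.
First burn Δv₁ = |v_a − v₁| = 1.295 km/s.
At r₂, v₂ = √(μ/r₂) = 6.905 km/s.
Transfer-orbit speed at r₂: v_p = √[μ(2/r₂ − 1/a_t)] = 9.190 km/s.
Second burn Δv₂ = |v₂ − v_p| = 2.285 km/s.
Total Δv = Δv₁ + Δv₂ = 3.580 km/s.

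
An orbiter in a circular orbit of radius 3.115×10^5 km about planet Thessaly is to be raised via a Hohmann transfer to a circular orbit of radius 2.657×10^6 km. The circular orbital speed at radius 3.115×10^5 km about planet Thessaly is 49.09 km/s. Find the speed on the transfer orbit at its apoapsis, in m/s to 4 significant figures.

From the circular-orbit relation v² = μ/r at r = 3.115×10^5 km: μ = v²r = (49.09)² × 3.115×10^5 = 7.50661×10^8 km³/s².
Transfer-ellipse semi-major axis a_t = (r₁ + r₂)/2 = (3.115×10^5 + 2.657×10^6)/2 = 1.48425×10^6 km.
At apoapsis, r = 2.657×10^6 km.
Vis-viva: v = √[μ(2/r − 1/a_t)] = √[7.50661×10^8 × (2/2.657×10^6 − 1/1.48425×10^6)] = 7.700 km/s.

v = 7700 m/s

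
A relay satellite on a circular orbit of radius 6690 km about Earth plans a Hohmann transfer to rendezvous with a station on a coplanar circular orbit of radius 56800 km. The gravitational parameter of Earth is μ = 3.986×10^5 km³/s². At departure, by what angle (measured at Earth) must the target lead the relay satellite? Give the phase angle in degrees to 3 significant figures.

φ = 105°

Transfer-ellipse semi-major axis a_t = (r₁ + r₂)/2 = (6690 + 56800)/2 = 31745 km.
Transfer time t = π√(a_t³/μ) = 28144.5 s.
Target angular speed ω₂ = √(μ/r₂³) = 4.66387×10^-5 rad/s.
Angle swept by the target during transfer: ω₂·t = 1.3126 rad = 75.21°.
The relay satellite traverses 180° on the transfer ellipse, so the target must lead by 180° − 75.21° = 105°.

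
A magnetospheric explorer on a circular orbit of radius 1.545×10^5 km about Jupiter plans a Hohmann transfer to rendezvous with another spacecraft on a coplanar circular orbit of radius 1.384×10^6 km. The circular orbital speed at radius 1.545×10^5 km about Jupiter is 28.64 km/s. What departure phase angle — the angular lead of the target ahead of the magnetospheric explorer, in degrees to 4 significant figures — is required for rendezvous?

From the circular-orbit relation v² = μ/r at r = 1.545×10^5 km: μ = v²r = (28.64)² × 1.545×10^5 = 1.26729×10^8 km³/s².
Transfer-ellipse semi-major axis a_t = (r₁ + r₂)/2 = (1.545×10^5 + 1.384×10^6)/2 = 7.6925×10^5 km.
Transfer time t = π√(a_t³/μ) = 1.8828×10^5 s.
The target's mean motion on its circular orbit is ω₂ = √(μ/r₂³) = 6.9141×10^-6 rad/s.
Angle swept by the target during transfer: ω₂·t = 1.3018 rad = 74.59°.
The magnetospheric explorer traverses 180° on the transfer ellipse, so the target must lead by 180° − 74.59° = 105.4°.

φ = 105.4°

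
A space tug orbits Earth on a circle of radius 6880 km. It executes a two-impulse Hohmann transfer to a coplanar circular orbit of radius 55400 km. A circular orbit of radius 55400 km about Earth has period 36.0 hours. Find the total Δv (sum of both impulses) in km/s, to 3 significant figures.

Δv = 3.97 km/s

From Kepler's third law T² = 4π²r³/μ at r = 55400 km, T = 36.0 hours = 36.0 × 3600 s = 1.296×10^5 s: μ = 4π²r³/T² = 3.99649×10^5 km³/s².
Transfer-ellipse semi-major axis a_t = (r₁ + r₂)/2 = (6880 + 55400)/2 = 31140 km.
Circular speed at r₁: v₁ = √(μ/r₁) = √(3.99649×10^5/6880) = 7.62158 km/s.
On the transfer ellipse at r₁, vis-viva equation gives v_p = √[μ(2/r₁ − 1/a_t)] = 10.1658 km/s.
First burn Δv₁ = |v_p − v₁| = 2.5442 km/s.
Circular speed at r₂: v₂ = √(μ/r₂) = 2.6859 km/s.
Transfer-orbit speed at r₂: v_a = √[μ(2/r₂ − 1/a_t)] = 1.2625 km/s.
Second burn Δv₂ = |v₂ − v_a| = 1.4234 km/s.
Total Δv = Δv₁ + Δv₂ = 3.968 km/s.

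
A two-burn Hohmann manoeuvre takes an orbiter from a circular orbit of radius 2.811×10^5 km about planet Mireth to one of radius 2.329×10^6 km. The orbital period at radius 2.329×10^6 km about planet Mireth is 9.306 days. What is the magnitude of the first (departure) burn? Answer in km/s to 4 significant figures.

Δv₁ = 17.60 km/s

From Kepler's third law T² = 4π²r³/μ at r = 2.329×10^6 km, T = 9.306 days = 9.306 × 86400 s = 8.040384×10^5 s: μ = 4π²r³/T² = 7.71462×10^8 km³/s².
The Hohmann ellipse has a_t = (r₁ + r₂)/2 = 1.30505×10^6 km.
On the circular orbit at r = 2.811×10^5 km, v_c = √(μ/r) = 52.387 km/s.
Vis-viva on the transfer ellipse at r = 2.811×10^5 km gives v_t = √[μ(2/r − 1/a_t)] = 69.984 km/s.
Δv₁ = |v_t − v_c| = |69.984 − 52.387| = 17.60 km/s.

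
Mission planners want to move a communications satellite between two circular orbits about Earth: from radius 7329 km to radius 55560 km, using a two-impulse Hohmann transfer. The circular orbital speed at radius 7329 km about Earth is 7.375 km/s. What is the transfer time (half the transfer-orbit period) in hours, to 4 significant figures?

From the circular-orbit relation v² = μ/r at r = 7329 km: μ = v²r = (7.375)² × 7329 = 3.98629×10^5 km³/s².
The Hohmann ellipse has a_t = (r₁ + r₂)/2 = 31444.5 km.
Half the transfer-orbit period gives t = π√(a_t³/μ) = 27745 s.
Converting: 27745 s ÷ 3600 s/hour = 7.707 hours.

t = 7.707 hours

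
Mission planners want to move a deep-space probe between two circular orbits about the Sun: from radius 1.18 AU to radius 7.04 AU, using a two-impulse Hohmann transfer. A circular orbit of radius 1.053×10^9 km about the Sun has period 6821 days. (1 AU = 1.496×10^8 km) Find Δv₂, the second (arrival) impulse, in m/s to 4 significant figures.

From Kepler's third law T² = 4π²r³/μ at r = 1.053×10^9 km, T = 6821 days = 6821 × 86400 s = 5.893344×10^8 s: μ = 4π²r³/T² = 1.32715×10^11 km³/s².
In km: r₁ = 1.18 × 1.496×10^8 = 1.76528×10^8 km; r₂ = 7.04 × 1.496×10^8 = 1.053184×10^9 km.
Transfer-ellipse semi-major axis a_t = (r₁ + r₂)/2 = (1.76528×10^8 + 1.053184×10^9)/2 = 6.14856×10^8 km.
On the circular orbit at r = 1.053184×10^9 km, v_c = √(μ/r) = 11.226 km/s.
Vis-viva on the transfer ellipse at r = 1.053184×10^9 km gives v_t = √[μ(2/r − 1/a_t)] = 6.0149 km/s.
Δv₂ = |v_t − v_c| = |6.0149 − 11.226| = 5.211 km/s.

Δv₂ = 5211 m/s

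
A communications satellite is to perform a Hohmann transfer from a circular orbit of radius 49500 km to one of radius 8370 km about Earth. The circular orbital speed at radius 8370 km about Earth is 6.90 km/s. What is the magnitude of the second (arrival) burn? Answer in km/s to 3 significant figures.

From the circular-orbit relation v² = μ/r at r = 8370 km: μ = v²r = (6.90)² × 8370 = 3.98496×10^5 km³/s².
Transfer-ellipse semi-major axis a_t = (r₁ + r₂)/2 = (49500 + 8370)/2 = 28935 km.
On the circular orbit at r = 8370 km, v_c = √(μ/r) = 6.900 km/s.
Transfer-orbit speed at the same r (vis-viva, a = a_t): v_t = √[μ(2/r − 1/a_t)] = 9.025 km/s.
Δv₂ = |v_t − v_c| = |9.025 − 6.900| = 2.125 km/s.

Δv₂ = 2.12 km/s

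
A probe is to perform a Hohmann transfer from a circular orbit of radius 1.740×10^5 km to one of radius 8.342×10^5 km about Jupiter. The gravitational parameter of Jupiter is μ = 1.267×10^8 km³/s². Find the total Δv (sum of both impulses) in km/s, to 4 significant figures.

Δv = 12.81 km/s

Semi-major axis of the transfer orbit: a_t = (1.740×10^5 + 8.342×10^5)/2 = 5.041×10^5 km.
Circular speed at r₁: v₁ = √(μ/r₁) = √(1.267×10^8/1.740×10^5) = 26.9845 km/s.
Transfer-orbit speed at r₁ (vis-viva equation): v_p = √[μ(2/r₁ − 1/a_t)] = 34.7129 km/s.
First burn Δv₁ = |v_p − v₁| = 7.728 km/s.
Circular speed at r₂: v₂ = √(μ/r₂) = 12.32404 km/s.
Transfer-orbit speed at r₂: v_a = √[μ(2/r₂ − 1/a_t)] = 7.240516 km/s.
Second burn Δv₂ = |v₂ − v_a| = 5.084 km/s.
Total Δv = Δv₁ + Δv₂ = 12.81 km/s.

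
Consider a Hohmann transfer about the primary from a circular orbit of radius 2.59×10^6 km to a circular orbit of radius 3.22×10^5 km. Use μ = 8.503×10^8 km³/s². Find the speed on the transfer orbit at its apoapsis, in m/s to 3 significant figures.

v = 8520 m/s

Transfer-ellipse semi-major axis a_t = (r₁ + r₂)/2 = (2.590×10^6 + 3.220×10^5)/2 = 1.456×10^6 km.
At apoapsis, r = 2.590×10^6 km.
From the vis-viva equation, v = √[μ(2/r − 1/a_t)] = 8.521 km/s.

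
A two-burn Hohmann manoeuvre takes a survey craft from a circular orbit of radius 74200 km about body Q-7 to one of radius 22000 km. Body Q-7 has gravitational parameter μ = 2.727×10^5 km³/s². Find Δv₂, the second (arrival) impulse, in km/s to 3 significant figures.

Δv₂ = 0.852 km/s

The Hohmann ellipse has a_t = (r₁ + r₂)/2 = 48100 km.
Circular speed at r = 22000 km: v_c = √(μ/r) = 3.5207 km/s.
Transfer-orbit speed at the same r (vis-viva, a = a_t): v_t = √[μ(2/r − 1/a_t)] = 4.3728 km/s.
Δv₂ = |v_t − v_c| = |4.3728 − 3.5207| = 0.8521 km/s.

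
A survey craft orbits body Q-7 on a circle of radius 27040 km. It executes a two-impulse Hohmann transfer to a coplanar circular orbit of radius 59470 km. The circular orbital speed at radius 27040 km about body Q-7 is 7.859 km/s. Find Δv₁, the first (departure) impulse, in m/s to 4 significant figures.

Δv₁ = 1356 m/s

From the circular-orbit relation v² = μ/r at r = 27040 km: μ = v²r = (7.859)² × 27040 = 1.67010×10^6 km³/s².
The Hohmann ellipse has a_t = (r₁ + r₂)/2 = 43255 km.
Circular speed at r = 27040 km: v_c = √(μ/r) = 7.859 km/s.
Vis-viva on the transfer ellipse at r = 27040 km gives v_t = √[μ(2/r − 1/a_t)] = 9.215 km/s.
Δv₁ = |v_t − v_c| = |9.215 − 7.859| = 1.356 km/s.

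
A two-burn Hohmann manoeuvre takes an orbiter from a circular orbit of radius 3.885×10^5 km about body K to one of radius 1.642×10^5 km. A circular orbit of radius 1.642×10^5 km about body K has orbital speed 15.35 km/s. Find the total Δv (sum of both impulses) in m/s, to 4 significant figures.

From the circular-orbit relation v² = μ/r at r = 1.642×10^5 km: μ = v²r = (15.35)² × 1.642×10^5 = 3.86892×10^7 km³/s².
The Hohmann ellipse has a_t = (r₁ + r₂)/2 = 2.7635×10^5 km.
Circular speed at r₁: v₁ = √(μ/r₁) = √(3.86892×10^7/3.885×10^5) = 9.979 km/s.
On the transfer ellipse at r₁, v² = μ(2/r − 1/a) gives v_a = √[μ(2/r₁ − 1/a_t)] = 7.692 km/s.
First burn Δv₁ = |v_a − v₁| = 2.287 km/s.
Circular speed at r₂: v₂ = √(μ/r₂) = 15.35 km/s.
Transfer-orbit speed at r₂: v_p = √[μ(2/r₂ − 1/a_t)] = 18.20 km/s.
Second burn Δv₂ = |v₂ − v_p| = 2.850 km/s.
Δv = Δv₁ + Δv₂ = 2.287 + 2.850 = 5.137 km/s.

Δv = 5137 m/s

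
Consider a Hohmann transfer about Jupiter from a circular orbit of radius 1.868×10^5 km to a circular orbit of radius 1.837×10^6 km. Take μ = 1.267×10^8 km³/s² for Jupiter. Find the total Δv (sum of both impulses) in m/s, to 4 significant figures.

Semi-major axis of the transfer orbit: a_t = (1.868×10^5 + 1.837×10^6)/2 = 1.0119×10^6 km.
Circular speed at r₁: v₁ = √(μ/r₁) = √(1.267×10^8/1.868×10^5) = 26.0435 km/s.
On the transfer ellipse at r₁, v² = μ(2/r − 1/a) gives v_p = √[μ(2/r₁ − 1/a_t)] = 35.0902 km/s.
First burn Δv₁ = |v_p − v₁| = 9.047 km/s.
Circular speed at r₂: v₂ = √(μ/r₂) = 8.305 km/s.
Transfer-orbit speed at r₂: v_a = √[μ(2/r₂ − 1/a_t)] = 3.568 km/s.
Second burn Δv₂ = |v₂ − v_a| = 4.737 km/s.
Δv = Δv₁ + Δv₂ = 9.047 + 4.737 = 13.78 km/s.

Δv = 13780 m/s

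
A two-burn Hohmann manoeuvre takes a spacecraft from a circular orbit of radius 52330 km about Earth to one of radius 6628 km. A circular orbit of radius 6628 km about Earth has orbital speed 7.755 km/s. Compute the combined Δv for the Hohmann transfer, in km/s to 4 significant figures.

From the circular-orbit relation v² = μ/r at r = 6628 km: μ = v²r = (7.755)² × 6628 = 3.98608×10^5 km³/s².
The Hohmann ellipse has a_t = (r₁ + r₂)/2 = 29479 km.
Circular speed at r₁: v₁ = √(μ/r₁) = √(3.98608×10^5/52330) = 2.759928 km/s.
On the transfer ellipse at r₁, v² = μ(2/r − 1/a) gives v_a = √[μ(2/r₁ − 1/a_t)] = 1.308677 km/s.
First burn Δv₁ = |v_a − v₁| = 1.4513 km/s.
At r₂, v₂ = √(μ/r₂) = 7.75500 km/s.
Transfer-orbit speed at r₂: v_p = √[μ(2/r₂ − 1/a_t)] = 10.3324 km/s.
Second burn Δv₂ = |v₂ − v_p| = 2.5774 km/s.
Δv = Δv₁ + Δv₂ = 1.4513 + 2.5774 = 4.029 km/s.

Δv = 4.029 km/s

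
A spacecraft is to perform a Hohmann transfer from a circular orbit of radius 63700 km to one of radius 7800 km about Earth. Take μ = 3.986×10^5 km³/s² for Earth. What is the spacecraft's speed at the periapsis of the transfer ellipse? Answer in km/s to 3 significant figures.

Transfer-ellipse semi-major axis a_t = (r₁ + r₂)/2 = (63700 + 7800)/2 = 35750 km.
The periapsis of the transfer ellipse is at r = 7800 km.
Applying v² = μ(2/r − 1/a_t): v = 9.542 km/s.

v = 9.54 km/s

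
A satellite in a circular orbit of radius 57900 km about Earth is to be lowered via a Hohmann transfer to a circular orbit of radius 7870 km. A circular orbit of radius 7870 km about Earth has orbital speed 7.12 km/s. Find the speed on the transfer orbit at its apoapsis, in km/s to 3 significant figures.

v = 1.28 km/s

From the circular-orbit relation v² = μ/r at r = 7870 km: μ = v²r = (7.12)² × 7870 = 3.98965×10^5 km³/s².
Transfer-ellipse semi-major axis a_t = (r₁ + r₂)/2 = (57900 + 7870)/2 = 32885 km.
At apoapsis, r = 57900 km.
Vis-viva: v = √[μ(2/r − 1/a_t)] = √[3.98965×10^5 × (2/57900 − 1/32885)] = 1.284 km/s.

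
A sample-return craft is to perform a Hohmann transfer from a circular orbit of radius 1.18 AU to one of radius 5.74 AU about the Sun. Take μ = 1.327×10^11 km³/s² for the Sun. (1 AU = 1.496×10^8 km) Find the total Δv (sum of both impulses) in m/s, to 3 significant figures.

In km: r₁ = 1.18 × 1.496×10^8 = 1.76528×10^8 km; r₂ = 5.74 × 1.496×10^8 = 8.58704×10^8 km.
Transfer-ellipse semi-major axis a_t = (r₁ + r₂)/2 = (1.76528×10^8 + 8.58704×10^8)/2 = 5.17616×10^8 km.
Circular speed at r₁: v₁ = √(μ/r₁) = √(1.327×10^11/1.76528×10^8) = 27.418 km/s.
Transfer-orbit speed at r₁ (v² = μ(2/r − 1/a)): v_p = √[μ(2/r₁ − 1/a_t)] = 35.314 km/s.
First burn Δv₁ = |v_p − v₁| = 7.896 km/s.
At r₂, v₂ = √(μ/r₂) = 12.4312 km/s.
Transfer-orbit speed at r₂: v_a = √[μ(2/r₂ − 1/a_t)] = 7.25967 km/s.
Second burn Δv₂ = |v₂ − v_a| = 5.172 km/s.
Δv = Δv₁ + Δv₂ = 7.896 + 5.172 = 13.07 km/s.

Δv = 13100 m/s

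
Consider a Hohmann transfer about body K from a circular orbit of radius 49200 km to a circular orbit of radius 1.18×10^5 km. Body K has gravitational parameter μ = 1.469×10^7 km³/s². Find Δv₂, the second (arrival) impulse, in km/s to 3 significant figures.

Transfer-ellipse semi-major axis a_t = (r₁ + r₂)/2 = (49200 + 1.180×10^5)/2 = 83600 km.
Circular speed at r = 1.180×10^5 km: v_c = √(μ/r) = 11.1576 km/s.
Transfer-orbit speed at the same r (vis-viva, a = a_t): v_t = √[μ(2/r − 1/a_t)] = 8.55952 km/s.
Δv₂ = |v_t − v_c| = |8.55952 − 11.1576| = 2.598 km/s.

Δv₂ = 2.60 km/s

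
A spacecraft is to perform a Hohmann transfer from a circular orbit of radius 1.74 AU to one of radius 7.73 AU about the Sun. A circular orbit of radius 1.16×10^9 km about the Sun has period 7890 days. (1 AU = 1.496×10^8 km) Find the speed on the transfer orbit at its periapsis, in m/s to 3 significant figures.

v = 28800 m/s

From Kepler's third law T² = 4π²r³/μ at r = 1.16×10^9 km, T = 7890 days = 7890 × 86400 s = 6.81696×10^8 s: μ = 4π²r³/T² = 1.32603×10^11 km³/s².
In km: r₁ = 1.74 × 1.496×10^8 = 2.60304×10^8 km; r₂ = 7.73 × 1.496×10^8 = 1.156408×10^9 km.
Semi-major axis of the transfer orbit: a_t = (2.60304×10^8 + 1.156408×10^9)/2 = 7.08356×10^8 km.
At periapsis, r = 2.60304×10^8 km.
From the vis-viva equation, v = √[μ(2/r − 1/a_t)] = 28.84 km/s.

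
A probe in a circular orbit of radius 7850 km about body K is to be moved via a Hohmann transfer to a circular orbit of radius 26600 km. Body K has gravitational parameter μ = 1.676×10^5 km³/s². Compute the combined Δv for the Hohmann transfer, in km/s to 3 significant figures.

Transfer-ellipse semi-major axis a_t = (r₁ + r₂)/2 = (7850 + 26600)/2 = 17225 km.
Circular speed at r₁: v₁ = √(μ/r₁) = √(1.676×10^5/7850) = 4.621 km/s.
Transfer-orbit speed at r₁ (v² = μ(2/r − 1/a)): v_p = √[μ(2/r₁ − 1/a_t)] = 5.742 km/s.
First burn Δv₁ = |v_p − v₁| = 1.121 km/s.
Circular speed at r₂: v₂ = √(μ/r₂) = 2.5101 km/s.
Transfer-orbit speed at r₂: v_a = √[μ(2/r₂ − 1/a_t)] = 1.6945 km/s.
Second burn Δv₂ = |v₂ − v_a| = 0.8156 km/s.
Δv = Δv₁ + Δv₂ = 1.121 + 0.8156 = 1.937 km/s.

Δv = 1.94 km/s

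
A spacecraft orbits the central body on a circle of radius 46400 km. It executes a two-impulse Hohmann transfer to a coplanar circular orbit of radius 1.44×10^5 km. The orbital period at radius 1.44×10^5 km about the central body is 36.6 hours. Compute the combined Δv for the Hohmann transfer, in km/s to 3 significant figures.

Δv = 4.85 km/s

From Kepler's third law T² = 4π²r³/μ at r = 1.44×10^5 km, T = 36.6 hours = 36.6 × 3600 s = 1.3176×10^5 s: μ = 4π²r³/T² = 6.79016×10^6 km³/s².
The Hohmann ellipse has a_t = (r₁ + r₂)/2 = 95200 km.
Circular speed at r₁: v₁ = √(μ/r₁) = √(6.79016×10^6/46400) = 12.097 km/s.
Transfer-orbit speed at r₁ (v² = μ(2/r − 1/a)): v_p = √[μ(2/r₁ − 1/a_t)] = 14.878 km/s.
First burn Δv₁ = |v_p − v₁| = 2.781 km/s.
Circular speed at r₂: v₂ = √(μ/r₂) = 6.867 km/s.
Transfer-orbit speed at r₂: v_a = √[μ(2/r₂ − 1/a_t)] = 4.794 km/s.
Second burn Δv₂ = |v₂ − v_a| = 2.073 km/s.
Δv = Δv₁ + Δv₂ = 2.781 + 2.073 = 4.854 km/s.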